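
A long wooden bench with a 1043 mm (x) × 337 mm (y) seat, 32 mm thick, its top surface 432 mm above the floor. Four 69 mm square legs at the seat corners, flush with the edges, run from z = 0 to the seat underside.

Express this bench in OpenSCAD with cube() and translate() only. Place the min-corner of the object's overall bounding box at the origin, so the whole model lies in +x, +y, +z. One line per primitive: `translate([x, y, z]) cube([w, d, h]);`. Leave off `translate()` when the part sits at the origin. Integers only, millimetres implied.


translate([0, 0, 400]) cube([1043, 337, 32]);
cube([69, 69, 400]);
translate([0, 268, 0]) cube([69, 69, 400]);
translate([974, 0, 0]) cube([69, 69, 400]);
translate([974, 268, 0]) cube([69, 69, 400]);


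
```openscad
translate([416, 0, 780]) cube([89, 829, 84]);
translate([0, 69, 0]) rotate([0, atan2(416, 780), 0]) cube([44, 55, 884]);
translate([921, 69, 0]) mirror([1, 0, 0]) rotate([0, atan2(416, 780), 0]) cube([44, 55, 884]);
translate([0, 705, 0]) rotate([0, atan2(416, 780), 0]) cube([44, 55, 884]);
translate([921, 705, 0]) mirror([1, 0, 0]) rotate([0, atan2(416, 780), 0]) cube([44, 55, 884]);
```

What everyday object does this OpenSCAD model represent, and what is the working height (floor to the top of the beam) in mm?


A sawhorse. The overall height is 864 mm.

A beam across two mirrored pairs of raked legs — a sawhorse. The beam's underside is at z = 780 (matching the legs' vertical rise in atan2(416, 780)) and the beam is 84 mm tall, so its top is at 780 + 84 = 864 mm. The raked legs top out at the beam's underside, so that is the highest point.


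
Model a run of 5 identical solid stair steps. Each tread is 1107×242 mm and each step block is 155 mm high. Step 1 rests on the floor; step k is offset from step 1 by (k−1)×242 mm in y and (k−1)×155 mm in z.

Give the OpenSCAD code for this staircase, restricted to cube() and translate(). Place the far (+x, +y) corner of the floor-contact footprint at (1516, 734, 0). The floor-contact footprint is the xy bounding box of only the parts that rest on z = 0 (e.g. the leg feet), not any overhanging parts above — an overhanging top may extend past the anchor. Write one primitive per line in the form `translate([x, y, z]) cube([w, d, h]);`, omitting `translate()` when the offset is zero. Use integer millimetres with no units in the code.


translate([409, 492, 0]) cube([1107, 242, 155]);
translate([409, 734, 155]) cube([1107, 242, 155]);
translate([409, 976, 310]) cube([1107, 242, 155]);
translate([409, 1218, 465]) cube([1107, 242, 155]);
translate([409, 1460, 620]) cube([1107, 242, 155]);


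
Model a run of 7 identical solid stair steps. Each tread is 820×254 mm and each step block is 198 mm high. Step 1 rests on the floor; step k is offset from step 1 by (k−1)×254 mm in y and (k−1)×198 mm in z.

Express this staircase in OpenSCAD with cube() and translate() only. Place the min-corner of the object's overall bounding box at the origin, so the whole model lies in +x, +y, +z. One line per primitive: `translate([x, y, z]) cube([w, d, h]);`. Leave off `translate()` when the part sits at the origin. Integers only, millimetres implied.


cube([820, 254, 198]);
translate([0, 254, 198]) cube([820, 254, 198]);
translate([0, 508, 396]) cube([820, 254, 198]);
translate([0, 762, 594]) cube([820, 254, 198]);
translate([0, 1016, 792]) cube([820, 254, 198]);
translate([0, 1270, 990]) cube([820, 254, 198]);
translate([0, 1524, 1188]) cube([820, 254, 198]);


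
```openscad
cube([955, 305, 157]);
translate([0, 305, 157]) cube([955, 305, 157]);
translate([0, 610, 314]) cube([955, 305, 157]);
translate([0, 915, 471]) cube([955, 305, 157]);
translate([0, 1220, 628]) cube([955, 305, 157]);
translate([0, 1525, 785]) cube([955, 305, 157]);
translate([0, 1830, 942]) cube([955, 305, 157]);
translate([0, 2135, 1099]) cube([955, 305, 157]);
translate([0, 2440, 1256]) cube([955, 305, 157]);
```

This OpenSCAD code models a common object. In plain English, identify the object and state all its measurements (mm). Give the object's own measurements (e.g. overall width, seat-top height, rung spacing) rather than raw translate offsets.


A straight staircase of 9 solid steps. Each step is 955 mm wide (x), 305 mm deep (y, the going) and 157 mm tall (the rise). The first step rests on the floor; each subsequent step sits one going further in +y and one rise higher in +z, directly behind and above the previous step with no overlap.


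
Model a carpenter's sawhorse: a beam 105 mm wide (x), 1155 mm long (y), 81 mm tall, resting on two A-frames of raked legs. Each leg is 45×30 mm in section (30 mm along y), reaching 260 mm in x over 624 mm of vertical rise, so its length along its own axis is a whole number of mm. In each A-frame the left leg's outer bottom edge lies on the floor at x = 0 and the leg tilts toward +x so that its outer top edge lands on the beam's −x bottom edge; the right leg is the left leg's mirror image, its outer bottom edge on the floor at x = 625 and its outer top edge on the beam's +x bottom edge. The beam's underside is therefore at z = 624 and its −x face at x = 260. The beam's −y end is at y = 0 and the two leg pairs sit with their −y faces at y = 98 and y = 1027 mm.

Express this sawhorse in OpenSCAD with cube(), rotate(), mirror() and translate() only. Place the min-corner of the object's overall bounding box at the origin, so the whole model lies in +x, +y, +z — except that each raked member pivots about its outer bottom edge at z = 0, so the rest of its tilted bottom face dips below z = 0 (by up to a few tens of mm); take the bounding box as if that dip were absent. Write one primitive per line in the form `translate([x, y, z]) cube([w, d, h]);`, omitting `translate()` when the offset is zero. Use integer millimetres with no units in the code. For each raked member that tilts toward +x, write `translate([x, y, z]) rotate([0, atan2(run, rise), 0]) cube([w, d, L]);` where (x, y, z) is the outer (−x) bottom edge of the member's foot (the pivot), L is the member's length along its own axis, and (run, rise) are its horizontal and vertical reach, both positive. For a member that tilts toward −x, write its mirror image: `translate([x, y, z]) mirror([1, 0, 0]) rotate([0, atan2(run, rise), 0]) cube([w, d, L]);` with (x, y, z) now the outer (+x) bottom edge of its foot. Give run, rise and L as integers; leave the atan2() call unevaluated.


// leg length = √(260² + 624²) = 676
// right-leg outer foot x = 2·260 + 105 = 625
// beam min-corner = (260, 0, 624)
translate([260, 0, 624]) cube([105, 1155, 81]);
translate([0, 98, 0]) rotate([0, atan2(260, 624), 0]) cube([45, 30, 676]);
translate([625, 98, 0]) mirror([1, 0, 0]) rotate([0, atan2(260, 624), 0]) cube([45, 30, 676]);
translate([0, 1027, 0]) rotate([0, atan2(260, 624), 0]) cube([45, 30, 676]);
translate([625, 1027, 0]) mirror([1, 0, 0]) rotate([0, atan2(260, 624), 0]) cube([45, 30, 676]);


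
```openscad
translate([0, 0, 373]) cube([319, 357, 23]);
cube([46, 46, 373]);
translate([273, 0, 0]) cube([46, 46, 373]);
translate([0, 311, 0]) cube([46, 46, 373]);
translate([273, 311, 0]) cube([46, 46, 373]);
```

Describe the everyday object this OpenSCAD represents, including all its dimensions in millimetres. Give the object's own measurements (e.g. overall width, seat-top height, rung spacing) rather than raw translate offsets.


A four-legged stool. The seat is a 319×357×23 mm slab whose top surface is at z = 396 mm; four square legs, each 46×46 mm in cross-section, run from the floor (z = 0) to the underside of the seat, each flush with a corner of the seat.


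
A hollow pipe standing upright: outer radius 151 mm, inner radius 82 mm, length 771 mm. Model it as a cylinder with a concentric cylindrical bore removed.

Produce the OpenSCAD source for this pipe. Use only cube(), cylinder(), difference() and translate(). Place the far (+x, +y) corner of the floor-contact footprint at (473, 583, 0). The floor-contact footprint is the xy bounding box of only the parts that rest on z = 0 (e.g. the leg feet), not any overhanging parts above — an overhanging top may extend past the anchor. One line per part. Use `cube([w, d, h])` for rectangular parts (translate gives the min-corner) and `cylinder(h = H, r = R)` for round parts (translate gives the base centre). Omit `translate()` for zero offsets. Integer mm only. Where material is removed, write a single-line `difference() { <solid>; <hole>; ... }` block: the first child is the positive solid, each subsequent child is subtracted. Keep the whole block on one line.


difference() { translate([322, 432, 0]) cylinder(h = 771, r = 151); translate([322, 432, 0]) cylinder(h = 771, r = 82); }


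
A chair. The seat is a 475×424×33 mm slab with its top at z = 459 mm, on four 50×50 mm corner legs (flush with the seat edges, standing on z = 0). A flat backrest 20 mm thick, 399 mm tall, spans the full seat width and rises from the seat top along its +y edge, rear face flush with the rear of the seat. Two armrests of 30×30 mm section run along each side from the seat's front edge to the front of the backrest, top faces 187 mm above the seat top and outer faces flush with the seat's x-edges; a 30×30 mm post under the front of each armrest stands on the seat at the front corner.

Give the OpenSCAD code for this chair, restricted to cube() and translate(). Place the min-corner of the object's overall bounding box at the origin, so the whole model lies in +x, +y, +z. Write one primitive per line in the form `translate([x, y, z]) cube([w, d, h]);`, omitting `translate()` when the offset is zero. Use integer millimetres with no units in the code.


translate([0, 0, 426]) cube([475, 424, 33]);
cube([50, 50, 426]);
translate([425, 0, 0]) cube([50, 50, 426]);
translate([0, 374, 0]) cube([50, 50, 426]);
translate([425, 374, 0]) cube([50, 50, 426]);
translate([0, 404, 459]) cube([475, 20, 399]);
translate([0, 0, 616]) cube([30, 404, 30]);
translate([445, 0, 616]) cube([30, 404, 30]);
translate([0, 0, 459]) cube([30, 30, 157]);
translate([445, 0, 459]) cube([30, 30, 157]);


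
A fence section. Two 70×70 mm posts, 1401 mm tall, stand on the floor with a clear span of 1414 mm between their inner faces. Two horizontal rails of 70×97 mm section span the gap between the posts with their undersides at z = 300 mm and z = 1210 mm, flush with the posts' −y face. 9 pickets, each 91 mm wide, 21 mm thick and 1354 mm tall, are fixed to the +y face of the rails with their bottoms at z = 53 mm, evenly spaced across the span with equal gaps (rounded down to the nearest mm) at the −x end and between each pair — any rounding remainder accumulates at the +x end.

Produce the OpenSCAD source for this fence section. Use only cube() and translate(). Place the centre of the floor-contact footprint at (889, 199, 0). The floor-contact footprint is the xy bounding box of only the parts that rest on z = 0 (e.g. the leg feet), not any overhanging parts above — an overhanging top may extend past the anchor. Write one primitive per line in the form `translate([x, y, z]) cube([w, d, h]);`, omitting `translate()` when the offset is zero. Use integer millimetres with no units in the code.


translate([112, 164, 0]) cube([70, 70, 1401]);
translate([1596, 164, 0]) cube([70, 70, 1401]);
translate([182, 164, 300]) cube([1414, 70, 97]);
translate([182, 164, 1210]) cube([1414, 70, 97]);
translate([241, 234, 53]) cube([91, 21, 1354]);
translate([391, 234, 53]) cube([91, 21, 1354]);
translate([541, 234, 53]) cube([91, 21, 1354]);
translate([691, 234, 53]) cube([91, 21, 1354]);
translate([841, 234, 53]) cube([91, 21, 1354]);
translate([991, 234, 53]) cube([91, 21, 1354]);
translate([1141, 234, 53]) cube([91, 21, 1354]);
translate([1291, 234, 53]) cube([91, 21, 1354]);
translate([1441, 234, 53]) cube([91, 21, 1354]);


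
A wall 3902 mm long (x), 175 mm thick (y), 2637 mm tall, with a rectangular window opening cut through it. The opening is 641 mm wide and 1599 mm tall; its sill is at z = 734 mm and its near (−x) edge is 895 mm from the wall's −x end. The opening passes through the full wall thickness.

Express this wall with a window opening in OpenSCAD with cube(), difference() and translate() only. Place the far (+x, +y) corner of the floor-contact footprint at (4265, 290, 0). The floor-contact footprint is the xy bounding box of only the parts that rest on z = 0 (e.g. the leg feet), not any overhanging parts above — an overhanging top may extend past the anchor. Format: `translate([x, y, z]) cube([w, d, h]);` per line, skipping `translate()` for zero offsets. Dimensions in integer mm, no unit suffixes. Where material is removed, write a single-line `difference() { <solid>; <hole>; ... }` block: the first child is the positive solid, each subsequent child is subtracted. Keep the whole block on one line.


difference() { translate([363, 115, 0]) cube([3902, 175, 2637]); translate([1258, 115, 734]) cube([641, 175, 1599]); }


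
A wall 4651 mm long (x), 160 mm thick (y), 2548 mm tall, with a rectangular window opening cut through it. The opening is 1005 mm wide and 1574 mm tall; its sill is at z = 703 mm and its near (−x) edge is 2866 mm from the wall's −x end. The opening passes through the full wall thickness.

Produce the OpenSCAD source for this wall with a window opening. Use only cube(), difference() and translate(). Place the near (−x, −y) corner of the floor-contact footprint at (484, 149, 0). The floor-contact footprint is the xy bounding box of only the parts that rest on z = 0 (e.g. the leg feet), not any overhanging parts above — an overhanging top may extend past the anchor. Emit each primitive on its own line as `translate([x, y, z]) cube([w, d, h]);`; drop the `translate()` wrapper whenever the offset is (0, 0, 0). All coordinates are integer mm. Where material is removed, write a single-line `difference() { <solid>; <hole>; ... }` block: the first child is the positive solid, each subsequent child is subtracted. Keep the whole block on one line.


difference() { translate([484, 149, 0]) cube([4651, 160, 2548]); translate([3350, 149, 703]) cube([1005, 160, 1574]); }


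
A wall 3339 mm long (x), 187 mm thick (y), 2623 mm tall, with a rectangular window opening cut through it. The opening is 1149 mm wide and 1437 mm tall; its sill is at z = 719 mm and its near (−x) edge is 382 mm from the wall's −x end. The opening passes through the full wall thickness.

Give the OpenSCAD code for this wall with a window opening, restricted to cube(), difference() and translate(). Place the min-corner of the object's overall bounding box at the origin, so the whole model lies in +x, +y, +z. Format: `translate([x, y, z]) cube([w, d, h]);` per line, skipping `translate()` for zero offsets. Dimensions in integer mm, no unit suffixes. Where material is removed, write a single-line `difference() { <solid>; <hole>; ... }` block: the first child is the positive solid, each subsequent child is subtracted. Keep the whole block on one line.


difference() { cube([3339, 187, 2623]); translate([382, 0, 719]) cube([1149, 187, 1437]); }


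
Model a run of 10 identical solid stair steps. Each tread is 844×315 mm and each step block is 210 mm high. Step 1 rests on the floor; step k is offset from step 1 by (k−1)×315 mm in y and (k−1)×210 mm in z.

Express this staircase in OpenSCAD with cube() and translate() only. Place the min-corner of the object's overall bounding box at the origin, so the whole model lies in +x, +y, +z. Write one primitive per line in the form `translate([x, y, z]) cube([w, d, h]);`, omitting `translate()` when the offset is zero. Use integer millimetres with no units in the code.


cube([844, 315, 210]);
translate([0, 315, 210]) cube([844, 315, 210]);
translate([0, 630, 420]) cube([844, 315, 210]);
translate([0, 945, 630]) cube([844, 315, 210]);
translate([0, 1260, 840]) cube([844, 315, 210]);
translate([0, 1575, 1050]) cube([844, 315, 210]);
translate([0, 1890, 1260]) cube([844, 315, 210]);
translate([0, 2205, 1470]) cube([844, 315, 210]);
translate([0, 2520, 1680]) cube([844, 315, 210]);
translate([0, 2835, 1890]) cube([844, 315, 210]);


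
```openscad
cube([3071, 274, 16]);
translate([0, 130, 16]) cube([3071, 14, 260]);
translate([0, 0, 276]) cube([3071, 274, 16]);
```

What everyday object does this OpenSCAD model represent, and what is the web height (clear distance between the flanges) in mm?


An I-beam. The web height is 260 mm.

Two wide flanges with a thin centred web — an I-beam. Overall 292 mm minus two 16 mm flanges gives a web of 292 − 2·16 = 260 mm.


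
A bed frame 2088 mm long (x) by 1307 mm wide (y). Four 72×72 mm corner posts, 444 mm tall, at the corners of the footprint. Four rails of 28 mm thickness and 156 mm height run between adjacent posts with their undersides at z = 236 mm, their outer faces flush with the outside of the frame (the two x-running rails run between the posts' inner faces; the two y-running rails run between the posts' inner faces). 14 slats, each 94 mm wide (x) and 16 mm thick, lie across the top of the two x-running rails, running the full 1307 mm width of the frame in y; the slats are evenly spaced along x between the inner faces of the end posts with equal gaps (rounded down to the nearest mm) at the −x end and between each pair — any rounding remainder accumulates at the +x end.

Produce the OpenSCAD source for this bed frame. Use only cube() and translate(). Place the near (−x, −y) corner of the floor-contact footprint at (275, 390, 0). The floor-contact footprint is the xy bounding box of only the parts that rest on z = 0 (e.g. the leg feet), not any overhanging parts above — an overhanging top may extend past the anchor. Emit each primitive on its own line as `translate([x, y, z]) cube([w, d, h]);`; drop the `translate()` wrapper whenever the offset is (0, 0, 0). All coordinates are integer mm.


translate([275, 390, 0]) cube([72, 72, 444]);
translate([275, 1625, 0]) cube([72, 72, 444]);
translate([2291, 390, 0]) cube([72, 72, 444]);
translate([2291, 1625, 0]) cube([72, 72, 444]);
translate([347, 390, 236]) cube([1944, 28, 156]);
translate([347, 1669, 236]) cube([1944, 28, 156]);
translate([275, 462, 236]) cube([28, 1163, 156]);
translate([2335, 462, 236]) cube([28, 1163, 156]);
translate([388, 390, 392]) cube([94, 1307, 16]);
translate([523, 390, 392]) cube([94, 1307, 16]);
translate([658, 390, 392]) cube([94, 1307, 16]);
translate([793, 390, 392]) cube([94, 1307, 16]);
translate([928, 390, 392]) cube([94, 1307, 16]);
translate([1063, 390, 392]) cube([94, 1307, 16]);
translate([1198, 390, 392]) cube([94, 1307, 16]);
translate([1333, 390, 392]) cube([94, 1307, 16]);
translate([1468, 390, 392]) cube([94, 1307, 16]);
translate([1603, 390, 392]) cube([94, 1307, 16]);
translate([1738, 390, 392]) cube([94, 1307, 16]);
translate([1873, 390, 392]) cube([94, 1307, 16]);
translate([2008, 390, 392]) cube([94, 1307, 16]);
translate([2143, 390, 392]) cube([94, 1307, 16]);


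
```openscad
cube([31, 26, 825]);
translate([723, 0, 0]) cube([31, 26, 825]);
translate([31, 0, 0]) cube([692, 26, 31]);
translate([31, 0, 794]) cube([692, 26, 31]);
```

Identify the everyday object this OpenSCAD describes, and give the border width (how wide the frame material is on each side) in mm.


A picture frame. The border width is 31 mm.

Four thin pieces enclosing a rectangular opening — a picture frame. The two full-height stiles are 825 mm tall; the top rail sits at z = 794 and is 31 mm tall, so the border above the opening is 825 − 794 = 31 mm, matching the stile x-width.


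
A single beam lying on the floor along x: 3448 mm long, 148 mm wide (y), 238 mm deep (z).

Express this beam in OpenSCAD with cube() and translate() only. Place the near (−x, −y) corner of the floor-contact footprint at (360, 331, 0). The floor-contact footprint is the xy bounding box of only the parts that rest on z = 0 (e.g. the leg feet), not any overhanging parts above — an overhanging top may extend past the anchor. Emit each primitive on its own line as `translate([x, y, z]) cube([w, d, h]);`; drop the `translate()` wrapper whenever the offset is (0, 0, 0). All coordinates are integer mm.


translate([360, 331, 0]) cube([3448, 148, 238]);


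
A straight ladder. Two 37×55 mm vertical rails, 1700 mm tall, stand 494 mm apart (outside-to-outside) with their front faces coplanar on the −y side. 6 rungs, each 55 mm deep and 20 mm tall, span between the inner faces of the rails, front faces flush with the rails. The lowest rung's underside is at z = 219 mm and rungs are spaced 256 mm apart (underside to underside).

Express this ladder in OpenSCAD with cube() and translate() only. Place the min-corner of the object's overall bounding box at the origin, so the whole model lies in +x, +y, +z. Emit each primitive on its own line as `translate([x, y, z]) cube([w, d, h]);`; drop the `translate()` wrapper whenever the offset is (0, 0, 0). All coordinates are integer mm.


cube([37, 55, 1700]);
translate([457, 0, 0]) cube([37, 55, 1700]);
translate([37, 0, 219]) cube([420, 55, 20]);
translate([37, 0, 475]) cube([420, 55, 20]);
translate([37, 0, 731]) cube([420, 55, 20]);
translate([37, 0, 987]) cube([420, 55, 20]);
translate([37, 0, 1243]) cube([420, 55, 20]);
translate([37, 0, 1499]) cube([420, 55, 20]);


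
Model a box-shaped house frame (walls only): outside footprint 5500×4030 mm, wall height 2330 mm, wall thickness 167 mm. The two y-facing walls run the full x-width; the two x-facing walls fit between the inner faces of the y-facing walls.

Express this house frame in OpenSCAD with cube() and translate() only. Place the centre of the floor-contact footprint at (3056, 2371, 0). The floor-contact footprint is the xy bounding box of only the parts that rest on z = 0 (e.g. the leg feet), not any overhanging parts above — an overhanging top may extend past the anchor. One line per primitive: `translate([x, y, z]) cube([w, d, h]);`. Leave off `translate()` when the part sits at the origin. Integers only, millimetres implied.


translate([306, 356, 0]) cube([5500, 167, 2330]);
translate([306, 4219, 0]) cube([5500, 167, 2330]);
translate([306, 523, 0]) cube([167, 3696, 2330]);
translate([5639, 523, 0]) cube([167, 3696, 2330]);


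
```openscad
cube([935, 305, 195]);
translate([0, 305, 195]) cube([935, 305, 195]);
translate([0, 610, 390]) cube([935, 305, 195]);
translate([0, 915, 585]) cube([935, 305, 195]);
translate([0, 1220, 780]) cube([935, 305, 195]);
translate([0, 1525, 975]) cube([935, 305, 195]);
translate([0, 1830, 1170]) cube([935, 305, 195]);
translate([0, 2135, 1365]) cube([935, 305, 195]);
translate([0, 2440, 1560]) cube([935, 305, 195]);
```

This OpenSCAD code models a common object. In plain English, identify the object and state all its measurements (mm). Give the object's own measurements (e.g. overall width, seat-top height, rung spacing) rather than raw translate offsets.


A straight staircase of 9 solid steps. Each step is 935 mm wide (x), 305 mm deep (y, the going) and 195 mm tall (the rise). The first step rests on the floor; each subsequent step sits one going further in +y and one rise higher in +z, directly behind and above the previous step with no overlap.


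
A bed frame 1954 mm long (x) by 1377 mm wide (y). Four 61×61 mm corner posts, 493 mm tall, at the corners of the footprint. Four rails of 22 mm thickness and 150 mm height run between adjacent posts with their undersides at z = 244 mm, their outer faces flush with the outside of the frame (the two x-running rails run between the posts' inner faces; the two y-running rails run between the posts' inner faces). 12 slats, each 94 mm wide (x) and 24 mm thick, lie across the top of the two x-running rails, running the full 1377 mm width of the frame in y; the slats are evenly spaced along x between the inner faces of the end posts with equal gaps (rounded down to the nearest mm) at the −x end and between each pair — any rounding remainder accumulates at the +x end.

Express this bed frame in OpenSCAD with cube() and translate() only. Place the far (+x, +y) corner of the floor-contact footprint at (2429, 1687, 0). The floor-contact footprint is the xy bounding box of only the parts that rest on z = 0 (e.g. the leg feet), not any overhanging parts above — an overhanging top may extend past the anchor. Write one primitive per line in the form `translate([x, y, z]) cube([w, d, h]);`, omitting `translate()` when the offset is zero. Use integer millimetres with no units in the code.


translate([475, 310, 0]) cube([61, 61, 493]);
translate([475, 1626, 0]) cube([61, 61, 493]);
translate([2368, 310, 0]) cube([61, 61, 493]);
translate([2368, 1626, 0]) cube([61, 61, 493]);
translate([536, 310, 244]) cube([1832, 22, 150]);
translate([536, 1665, 244]) cube([1832, 22, 150]);
translate([475, 371, 244]) cube([22, 1255, 150]);
translate([2407, 371, 244]) cube([22, 1255, 150]);
translate([590, 310, 394]) cube([94, 1377, 24]);
translate([738, 310, 394]) cube([94, 1377, 24]);
translate([886, 310, 394]) cube([94, 1377, 24]);
translate([1034, 310, 394]) cube([94, 1377, 24]);
translate([1182, 310, 394]) cube([94, 1377, 24]);
translate([1330, 310, 394]) cube([94, 1377, 24]);
translate([1478, 310, 394]) cube([94, 1377, 24]);
translate([1626, 310, 394]) cube([94, 1377, 24]);
translate([1774, 310, 394]) cube([94, 1377, 24]);
translate([1922, 310, 394]) cube([94, 1377, 24]);
translate([2070, 310, 394]) cube([94, 1377, 24]);
translate([2218, 310, 394]) cube([94, 1377, 24]);


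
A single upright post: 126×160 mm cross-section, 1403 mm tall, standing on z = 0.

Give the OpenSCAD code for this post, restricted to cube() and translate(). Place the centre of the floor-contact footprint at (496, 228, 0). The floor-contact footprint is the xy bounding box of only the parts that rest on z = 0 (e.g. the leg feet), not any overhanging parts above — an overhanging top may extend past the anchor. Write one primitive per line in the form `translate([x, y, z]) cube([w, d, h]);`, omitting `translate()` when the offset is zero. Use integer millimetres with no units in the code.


translate([433, 148, 0]) cube([126, 160, 1403]);


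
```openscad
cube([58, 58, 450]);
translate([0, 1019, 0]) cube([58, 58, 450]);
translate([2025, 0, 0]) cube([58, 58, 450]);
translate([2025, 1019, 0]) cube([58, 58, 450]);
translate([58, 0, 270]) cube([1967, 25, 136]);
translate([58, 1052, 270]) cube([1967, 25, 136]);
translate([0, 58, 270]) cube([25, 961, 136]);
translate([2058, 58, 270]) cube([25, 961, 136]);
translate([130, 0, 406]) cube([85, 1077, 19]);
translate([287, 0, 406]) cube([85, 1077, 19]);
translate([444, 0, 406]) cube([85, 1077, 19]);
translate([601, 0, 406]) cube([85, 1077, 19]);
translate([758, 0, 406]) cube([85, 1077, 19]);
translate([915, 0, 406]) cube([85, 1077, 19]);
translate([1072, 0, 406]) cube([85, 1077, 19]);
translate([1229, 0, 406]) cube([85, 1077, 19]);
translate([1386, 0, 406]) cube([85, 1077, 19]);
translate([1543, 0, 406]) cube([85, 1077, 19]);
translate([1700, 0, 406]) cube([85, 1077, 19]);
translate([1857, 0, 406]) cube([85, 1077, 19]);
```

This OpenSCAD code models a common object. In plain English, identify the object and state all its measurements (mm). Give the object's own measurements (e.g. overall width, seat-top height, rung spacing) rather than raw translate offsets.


A bed frame 2083 mm long (x) by 1077 mm wide (y). Four 58×58 mm corner posts, 450 mm tall, at the corners of the footprint. Four rails of 25 mm thickness and 136 mm height run between adjacent posts with their undersides at z = 270 mm, their outer faces flush with the outside of the frame (the two x-running rails run between the posts' inner faces; the two y-running rails run between the posts' inner faces). 12 slats, each 85 mm wide (x) and 19 mm thick, lie across the top of the two x-running rails, running the full 1077 mm width of the frame in y; along x they sit between the end posts with a 72 mm gap after the −x posts and between neighbouring slats, leaving 83 mm before the +x posts.


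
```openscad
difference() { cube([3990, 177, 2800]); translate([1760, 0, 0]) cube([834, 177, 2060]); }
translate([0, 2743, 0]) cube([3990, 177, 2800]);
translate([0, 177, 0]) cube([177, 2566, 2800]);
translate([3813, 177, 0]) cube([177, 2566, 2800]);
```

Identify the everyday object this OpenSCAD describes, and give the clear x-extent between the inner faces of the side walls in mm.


A single room. The interior width is 3636 mm.

Four walls enclosing a rectangle with a door in the front wall — a room. Outside width 3990 minus two 177 mm walls gives 3636 mm.


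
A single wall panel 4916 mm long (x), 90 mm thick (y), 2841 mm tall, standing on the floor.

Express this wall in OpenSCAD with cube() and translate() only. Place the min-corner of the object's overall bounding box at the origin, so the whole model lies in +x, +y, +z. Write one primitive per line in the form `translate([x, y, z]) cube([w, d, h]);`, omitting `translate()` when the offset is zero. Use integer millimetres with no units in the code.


cube([4916, 90, 2841]);


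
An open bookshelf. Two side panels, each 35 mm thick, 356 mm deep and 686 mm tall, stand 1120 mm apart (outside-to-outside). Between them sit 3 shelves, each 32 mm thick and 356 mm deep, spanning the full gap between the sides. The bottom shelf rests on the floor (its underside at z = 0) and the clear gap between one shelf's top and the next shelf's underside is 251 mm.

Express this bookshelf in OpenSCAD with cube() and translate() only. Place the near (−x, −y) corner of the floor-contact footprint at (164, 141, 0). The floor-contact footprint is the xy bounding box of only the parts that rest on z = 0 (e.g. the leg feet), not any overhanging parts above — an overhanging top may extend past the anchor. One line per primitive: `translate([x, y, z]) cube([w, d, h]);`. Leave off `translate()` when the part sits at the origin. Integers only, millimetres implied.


translate([164, 141, 0]) cube([35, 356, 686]);
translate([1249, 141, 0]) cube([35, 356, 686]);
translate([199, 141, 0]) cube([1050, 356, 32]);
translate([199, 141, 283]) cube([1050, 356, 32]);
translate([199, 141, 566]) cube([1050, 356, 32]);


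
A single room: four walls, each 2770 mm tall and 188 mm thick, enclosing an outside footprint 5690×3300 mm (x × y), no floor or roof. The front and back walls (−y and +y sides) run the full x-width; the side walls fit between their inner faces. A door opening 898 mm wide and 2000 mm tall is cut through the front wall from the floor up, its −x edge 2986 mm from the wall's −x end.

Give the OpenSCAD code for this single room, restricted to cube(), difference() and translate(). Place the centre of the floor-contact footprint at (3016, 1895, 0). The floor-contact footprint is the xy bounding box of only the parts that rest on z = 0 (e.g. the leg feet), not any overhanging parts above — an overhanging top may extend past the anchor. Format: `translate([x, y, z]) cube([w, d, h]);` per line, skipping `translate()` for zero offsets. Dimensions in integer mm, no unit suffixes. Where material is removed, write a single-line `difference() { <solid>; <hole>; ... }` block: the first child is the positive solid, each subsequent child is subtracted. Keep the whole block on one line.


difference() { translate([171, 245, 0]) cube([5690, 188, 2770]); translate([3157, 245, 0]) cube([898, 188, 2000]); }
translate([171, 3357, 0]) cube([5690, 188, 2770]);
translate([171, 433, 0]) cube([188, 2924, 2770]);
translate([5673, 433, 0]) cube([188, 2924, 2770]);


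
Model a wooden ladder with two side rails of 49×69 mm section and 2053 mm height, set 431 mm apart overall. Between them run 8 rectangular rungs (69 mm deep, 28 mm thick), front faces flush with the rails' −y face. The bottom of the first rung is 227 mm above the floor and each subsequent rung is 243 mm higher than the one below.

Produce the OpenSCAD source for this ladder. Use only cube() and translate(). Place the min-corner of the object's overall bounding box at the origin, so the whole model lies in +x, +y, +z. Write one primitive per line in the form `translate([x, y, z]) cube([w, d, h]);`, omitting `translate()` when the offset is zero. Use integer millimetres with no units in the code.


cube([49, 69, 2053]);
translate([382, 0, 0]) cube([49, 69, 2053]);
translate([49, 0, 227]) cube([333, 69, 28]);
translate([49, 0, 470]) cube([333, 69, 28]);
translate([49, 0, 713]) cube([333, 69, 28]);
translate([49, 0, 956]) cube([333, 69, 28]);
translate([49, 0, 1199]) cube([333, 69, 28]);
translate([49, 0, 1442]) cube([333, 69, 28]);
translate([49, 0, 1685]) cube([333, 69, 28]);
translate([49, 0, 1928]) cube([333, 69, 28]);


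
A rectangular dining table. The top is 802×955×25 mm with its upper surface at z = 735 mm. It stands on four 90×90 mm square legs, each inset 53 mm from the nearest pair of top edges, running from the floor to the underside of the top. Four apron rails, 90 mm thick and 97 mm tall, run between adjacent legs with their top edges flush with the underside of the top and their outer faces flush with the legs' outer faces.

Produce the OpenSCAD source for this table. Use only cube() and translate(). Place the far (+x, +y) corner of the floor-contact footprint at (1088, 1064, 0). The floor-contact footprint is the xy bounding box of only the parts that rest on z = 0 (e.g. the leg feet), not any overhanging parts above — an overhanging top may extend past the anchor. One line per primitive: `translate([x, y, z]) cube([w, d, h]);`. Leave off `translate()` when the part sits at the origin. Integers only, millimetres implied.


translate([339, 162, 710]) cube([802, 955, 25]);
translate([392, 215, 0]) cube([90, 90, 710]);
translate([998, 215, 0]) cube([90, 90, 710]);
translate([392, 974, 0]) cube([90, 90, 710]);
translate([998, 974, 0]) cube([90, 90, 710]);
translate([482, 215, 613]) cube([516, 90, 97]);
translate([482, 974, 613]) cube([516, 90, 97]);
translate([392, 305, 613]) cube([90, 669, 97]);
translate([998, 305, 613]) cube([90, 669, 97]);


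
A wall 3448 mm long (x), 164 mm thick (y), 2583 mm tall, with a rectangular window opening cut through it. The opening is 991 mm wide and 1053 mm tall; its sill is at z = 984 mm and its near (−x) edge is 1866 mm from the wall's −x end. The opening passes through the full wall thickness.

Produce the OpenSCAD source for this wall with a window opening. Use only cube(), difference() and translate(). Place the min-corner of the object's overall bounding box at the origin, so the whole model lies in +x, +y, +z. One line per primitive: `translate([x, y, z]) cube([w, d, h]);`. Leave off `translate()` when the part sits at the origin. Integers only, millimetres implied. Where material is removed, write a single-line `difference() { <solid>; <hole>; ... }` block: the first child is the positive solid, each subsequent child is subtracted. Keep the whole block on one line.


difference() { cube([3448, 164, 2583]); translate([1866, 0, 984]) cube([991, 164, 1053]); }


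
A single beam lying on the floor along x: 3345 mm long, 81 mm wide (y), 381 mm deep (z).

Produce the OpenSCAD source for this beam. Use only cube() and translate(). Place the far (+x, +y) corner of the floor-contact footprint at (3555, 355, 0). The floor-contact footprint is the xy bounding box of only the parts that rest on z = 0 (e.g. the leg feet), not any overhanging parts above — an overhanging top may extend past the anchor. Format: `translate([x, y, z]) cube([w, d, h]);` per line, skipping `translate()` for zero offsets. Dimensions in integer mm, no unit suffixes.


translate([210, 274, 0]) cube([3345, 81, 381]);


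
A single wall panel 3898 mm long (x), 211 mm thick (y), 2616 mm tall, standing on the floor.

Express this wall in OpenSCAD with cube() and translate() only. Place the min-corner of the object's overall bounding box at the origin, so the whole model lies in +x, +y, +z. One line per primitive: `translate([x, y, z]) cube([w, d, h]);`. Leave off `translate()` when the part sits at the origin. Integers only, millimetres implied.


cube([3898, 211, 2616]);


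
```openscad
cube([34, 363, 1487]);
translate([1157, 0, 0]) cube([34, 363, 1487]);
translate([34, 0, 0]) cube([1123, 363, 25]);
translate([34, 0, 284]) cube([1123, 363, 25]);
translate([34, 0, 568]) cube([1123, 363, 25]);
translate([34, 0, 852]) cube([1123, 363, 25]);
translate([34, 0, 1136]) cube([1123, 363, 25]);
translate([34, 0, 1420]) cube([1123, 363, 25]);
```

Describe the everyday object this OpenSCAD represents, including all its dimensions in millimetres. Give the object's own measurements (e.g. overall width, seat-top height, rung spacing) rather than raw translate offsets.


An open bookshelf. Two side panels, each 34 mm thick, 363 mm deep and 1487 mm tall, stand 1191 mm apart (outside-to-outside). Between them sit 6 shelves, each 25 mm thick and 363 mm deep, spanning the full gap between the sides. The bottom shelf rests on the floor (its underside at z = 0) and the clear gap between one shelf's top and the next shelf's underside is 259 mm.


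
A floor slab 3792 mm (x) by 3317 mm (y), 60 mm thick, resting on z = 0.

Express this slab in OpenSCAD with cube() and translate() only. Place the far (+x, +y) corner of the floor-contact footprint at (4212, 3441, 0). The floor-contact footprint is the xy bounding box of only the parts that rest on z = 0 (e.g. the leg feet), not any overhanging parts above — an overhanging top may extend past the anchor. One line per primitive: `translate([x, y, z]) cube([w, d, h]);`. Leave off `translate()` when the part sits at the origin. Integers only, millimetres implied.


translate([420, 124, 0]) cube([3792, 3317, 60]);


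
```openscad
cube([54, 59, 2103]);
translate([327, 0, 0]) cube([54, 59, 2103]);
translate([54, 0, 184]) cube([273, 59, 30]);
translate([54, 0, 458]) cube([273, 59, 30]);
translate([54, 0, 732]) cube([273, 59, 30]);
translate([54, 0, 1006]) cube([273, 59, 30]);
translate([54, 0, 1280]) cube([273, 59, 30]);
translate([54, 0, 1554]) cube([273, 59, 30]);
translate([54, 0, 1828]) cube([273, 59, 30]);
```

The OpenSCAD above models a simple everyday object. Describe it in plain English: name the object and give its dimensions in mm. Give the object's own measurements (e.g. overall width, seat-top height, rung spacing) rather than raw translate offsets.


A straight ladder. Two 54×59 mm vertical rails, 2103 mm tall, stand 381 mm apart (outside-to-outside) with their front faces coplanar on the −y side. 7 rungs, each 59 mm deep and 30 mm tall, span between the inner faces of the rails, front faces flush with the rails. The lowest rung's underside is at z = 184 mm and rungs are spaced 274 mm apart (underside to underside).


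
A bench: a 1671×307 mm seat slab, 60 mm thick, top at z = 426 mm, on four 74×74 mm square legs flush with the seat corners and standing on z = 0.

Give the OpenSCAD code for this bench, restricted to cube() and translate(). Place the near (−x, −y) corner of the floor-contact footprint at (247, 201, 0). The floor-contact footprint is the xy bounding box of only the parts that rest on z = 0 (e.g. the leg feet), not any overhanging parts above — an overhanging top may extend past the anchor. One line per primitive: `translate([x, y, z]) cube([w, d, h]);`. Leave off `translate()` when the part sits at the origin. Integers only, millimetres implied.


translate([247, 201, 366]) cube([1671, 307, 60]);
translate([247, 201, 0]) cube([74, 74, 366]);
translate([247, 434, 0]) cube([74, 74, 366]);
translate([1844, 201, 0]) cube([74, 74, 366]);
translate([1844, 434, 0]) cube([74, 74, 366]);


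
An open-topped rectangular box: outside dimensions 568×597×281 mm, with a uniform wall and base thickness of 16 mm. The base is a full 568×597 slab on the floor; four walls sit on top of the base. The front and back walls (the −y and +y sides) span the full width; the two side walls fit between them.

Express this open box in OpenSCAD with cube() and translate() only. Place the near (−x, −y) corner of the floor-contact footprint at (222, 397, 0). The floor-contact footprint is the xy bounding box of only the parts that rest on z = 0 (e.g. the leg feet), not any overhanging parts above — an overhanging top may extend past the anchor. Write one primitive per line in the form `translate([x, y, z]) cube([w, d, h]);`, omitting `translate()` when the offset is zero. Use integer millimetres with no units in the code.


translate([222, 397, 0]) cube([568, 597, 16]);
translate([222, 397, 16]) cube([568, 16, 265]);
translate([222, 978, 16]) cube([568, 16, 265]);
translate([222, 413, 16]) cube([16, 565, 265]);
translate([774, 413, 16]) cube([16, 565, 265]);
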